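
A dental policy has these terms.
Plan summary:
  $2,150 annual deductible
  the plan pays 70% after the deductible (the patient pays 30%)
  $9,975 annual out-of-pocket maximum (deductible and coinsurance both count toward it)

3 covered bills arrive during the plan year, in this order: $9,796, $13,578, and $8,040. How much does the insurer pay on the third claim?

Claim 1 — $9,796: $2,150 to deductible, leaving $7,646; 30% of $7,646 = $2,293.80. Patient pays $4,443.80; OOP now $4,443.80. Insurer: $9,796 − $4,443.80 = $5,352.20.
Claim 2 — $13,578: 30% coinsurance on $13,578 = $4,073.40. Patient owes $4,073.40 (running OOP $8,517.20). Insurer: $13,578 − $4,073.40 = $9,504.60.
Claim 3 — $8,040: deductible already satisfied, so patient's share is 30% × $8,040 = $2,412. That would push OOP to $10,929.20, over the $9,975 cap, so patient pays $9,975 − $8,517.20 = $1,457.80. Insurer: $8,040 − $1,457.80 = $6,582.20.

$6,582.20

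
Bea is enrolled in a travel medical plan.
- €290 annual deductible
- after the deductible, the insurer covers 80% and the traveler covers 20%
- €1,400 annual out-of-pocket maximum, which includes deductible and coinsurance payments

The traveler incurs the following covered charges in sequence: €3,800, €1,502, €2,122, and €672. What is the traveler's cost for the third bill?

€107.60

#1 (€3,800): deductible takes €290, €3,510 remains; traveler's 20% is €702. Traveler owes €992 (running OOP €992).
#2 (€1,502): 20% coinsurance on €1,502 = €300.40. Traveler owes €300.40 (running OOP €1,292.40).
#3 (€2,122): deductible already satisfied, so traveler's share is 20% × €2,122 = €424.40. OOP would hit €1,716.80 > €1,400, so the cap limits the traveler to €1,400 − €1,292.40 = €107.60.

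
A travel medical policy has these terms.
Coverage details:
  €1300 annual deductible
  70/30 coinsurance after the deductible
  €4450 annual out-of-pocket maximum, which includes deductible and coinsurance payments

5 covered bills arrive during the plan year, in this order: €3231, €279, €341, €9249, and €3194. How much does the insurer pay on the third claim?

€238.70

Bill 1, €3231: €1300 finishes the deductible; €1931 goes to coinsurance; traveler's 30% is €579.30. Cost to traveler: €1879.30. OOP to date €1879.30. Plan pays €3231 − €1879.30 = €1351.70.
Bill 2, €279: 30% coinsurance on €279 = €83.70. Traveler owes €83.70 (running OOP €1963). Insurer: €279 − €83.70 = €195.30.
Bill 3, €341: 30% coinsurance on €341 = €102.30. Traveler pays €102.30; OOP now €2065.30. Insurer: €341 − €102.30 = €238.70.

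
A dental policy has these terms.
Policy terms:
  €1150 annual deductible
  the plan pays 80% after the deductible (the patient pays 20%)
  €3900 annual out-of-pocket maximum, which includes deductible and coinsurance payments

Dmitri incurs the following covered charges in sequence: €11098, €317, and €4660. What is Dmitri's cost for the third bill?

€697

#1 (€11098): €1150 to deductible, leaving €9948; 20% of €9948 = €1989.60. Patient owes €3139.60 (running OOP €3139.60).
#2 (€317): deductible already satisfied, so patient's share is 20% × €317 = €63.40. Cost to patient: €63.40. OOP to date €3203.
#3 (€4660): deductible met; 20% of €4660 = €932. OOP would hit €4135 > €3900, so the cap limits the patient to €3900 − €3203 = €697.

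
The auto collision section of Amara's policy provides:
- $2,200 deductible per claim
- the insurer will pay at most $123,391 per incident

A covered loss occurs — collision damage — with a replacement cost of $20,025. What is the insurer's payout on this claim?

After the deductible, $20,025 − $2,200 = $17,825 remains.
$17,825 ≤ $123,391, so the limit doesn't bind; insurer pays $17,825.

$17,825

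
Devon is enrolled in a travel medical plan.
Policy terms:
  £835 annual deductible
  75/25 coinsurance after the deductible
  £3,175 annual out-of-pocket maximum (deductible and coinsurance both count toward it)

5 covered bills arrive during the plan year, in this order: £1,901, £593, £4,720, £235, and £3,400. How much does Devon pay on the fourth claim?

£58.75

Bill 1, £1,901: £835 finishes the deductible; £1,066 goes to coinsurance; coinsurance £1,066 × 25% = £266.50. Cost to traveler: £1,101.50. OOP to date £1,101.50.
Bill 2, £593: deductible already satisfied, so traveler's share is 25% × £593 = £148.25. Traveler pays £148.25; OOP now £1,249.75.
Bill 3, £4,720: 25% coinsurance on £4,720 = £1,180. Traveler pays £1,180; OOP now £2,429.75.
Bill 4, £235: deductible already satisfied, so traveler's share is 25% × £235 = £58.75. Traveler owes £58.75 (running OOP £2,488.50).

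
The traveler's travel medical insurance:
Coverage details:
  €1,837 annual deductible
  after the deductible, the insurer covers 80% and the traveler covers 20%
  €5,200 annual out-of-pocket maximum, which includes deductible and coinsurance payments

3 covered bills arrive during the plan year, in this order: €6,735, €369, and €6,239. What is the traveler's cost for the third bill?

Claim 1 (€6,735): deductible takes €1,837, €4,898 remains; coinsurance €4,898 × 20% = €979.60. Traveler pays €2,816.60; OOP now €2,816.60.
Claim 2 (€369): deductible already satisfied, so traveler's share is 20% × €369 = €73.80. Cost to traveler: €73.80. OOP to date €2,890.40.
Claim 3 (€6,239): 20% coinsurance on €6,239 = €1,247.80. Traveler pays €1,247.80; OOP now €4,138.20.

€1,247.80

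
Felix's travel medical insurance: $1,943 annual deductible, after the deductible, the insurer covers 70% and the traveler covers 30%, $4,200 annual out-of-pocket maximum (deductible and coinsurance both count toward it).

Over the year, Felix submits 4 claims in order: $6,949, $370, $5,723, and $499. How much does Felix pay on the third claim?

$644.20

Claim 1 ($6,949): $1,943 finishes the deductible; $5,006 goes to coinsurance; traveler's 30% is $1,501.80. Traveler owes $3,444.80 (running OOP $3,444.80).
Claim 2 ($370): deductible met; 30% of $370 = $111. Traveler pays $111; OOP now $3,555.80.
Claim 3 ($5,723): deductible met; 30% of $5,723 = $1,716.90. OOP would hit $5,272.70 > $4,200, so the cap limits the traveler to $4,200 − $3,555.80 = $644.20.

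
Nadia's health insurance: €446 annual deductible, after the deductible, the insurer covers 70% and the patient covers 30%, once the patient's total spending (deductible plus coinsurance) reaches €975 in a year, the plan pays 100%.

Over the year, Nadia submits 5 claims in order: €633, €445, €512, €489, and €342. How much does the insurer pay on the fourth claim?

€342.30

Claim 1 — €633: deductible takes €446, €187 remains; coinsurance €187 × 30% = €56.10. Cost to patient: €502.10. OOP to date €502.10. Plan pays €633 − €502.10 = €130.90.
Claim 2 — €445: 30% coinsurance on €445 = €133.50. Cost to patient: €133.50. OOP to date €635.60. Plan pays €445 − €133.50 = €311.50.
Claim 3 — €512: deductible met; 30% of €512 = €153.60. Patient pays €153.60; OOP now €789.20. Plan pays €512 − €153.60 = €358.40.
Claim 4 — €489: 30% coinsurance on €489 = €146.70. Cost to patient: €146.70. OOP to date €935.90. Insurer: €489 − €146.70 = €342.30.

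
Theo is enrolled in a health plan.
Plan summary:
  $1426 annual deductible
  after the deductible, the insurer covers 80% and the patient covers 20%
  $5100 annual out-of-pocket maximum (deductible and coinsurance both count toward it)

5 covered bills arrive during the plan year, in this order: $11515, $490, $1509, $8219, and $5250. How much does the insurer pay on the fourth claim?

$6962.60

#1 ($11515): deductible takes $1426, $10089 remains; coinsurance $10089 × 20% = $2017.80. Cost to patient: $3443.80. OOP to date $3443.80. Plan pays $11515 − $3443.80 = $8071.20.
#2 ($490): 20% coinsurance on $490 = $98. Cost to patient: $98. OOP to date $3541.80. Plan pays $490 − $98 = $392.
#3 ($1509): deductible already satisfied, so patient's share is 20% × $1509 = $301.80. Patient owes $301.80 (running OOP $3843.60). Plan pays $1509 − $301.80 = $1207.20.
#4 ($8219): 20% coinsurance on $8219 = $1643.80. Adding that to $3843.60 gives $5487.40, past the $5100 cap; patient pays only $5100 − $3843.60 = $1256.40. Insurer: $8219 − $1256.40 = $6962.60.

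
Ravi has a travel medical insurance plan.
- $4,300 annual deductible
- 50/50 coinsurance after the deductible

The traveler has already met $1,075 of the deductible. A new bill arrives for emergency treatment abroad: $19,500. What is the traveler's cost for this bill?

$1,075 of the $4,300 deductible is already met, leaving $3,225.
After the $3,225 deductible portion, $19,500 − $3,225 = $16,275 is subject to coinsurance.
Traveler's 50% share of $16,275 is $8,137.50.
That puts the traveler's cost at $3,225 + $8,137.50 = $11,362.50.

$11,362.50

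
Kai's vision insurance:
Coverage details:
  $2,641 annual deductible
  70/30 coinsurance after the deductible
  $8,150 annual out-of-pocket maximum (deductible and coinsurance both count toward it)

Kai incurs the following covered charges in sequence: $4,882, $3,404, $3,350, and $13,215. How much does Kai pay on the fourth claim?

$2,810.50

#1 ($4,882): deductible takes $2,641, $2,241 remains; 30% of $2,241 = $672.30. Member owes $3,313.30 (running OOP $3,313.30).
#2 ($3,404): 30% coinsurance on $3,404 = $1,021.20. Cost to member: $1,021.20. OOP to date $4,334.50.
#3 ($3,350): deductible met; 30% of $3,350 = $1,005. Member pays $1,005; OOP now $5,339.50.
#4 ($13,215): 30% coinsurance on $13,215 = $3,964.50. That would push OOP to $9,304, over the $8,150 cap, so member pays $8,150 − $5,339.50 = $2,810.50.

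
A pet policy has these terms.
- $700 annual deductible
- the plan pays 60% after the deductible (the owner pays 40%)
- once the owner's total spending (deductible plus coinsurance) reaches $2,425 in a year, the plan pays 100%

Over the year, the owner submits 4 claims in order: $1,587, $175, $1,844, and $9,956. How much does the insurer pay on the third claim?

Claim 1 — $1,587: $700 finishes the deductible; $887 goes to coinsurance; 40% of $887 = $354.80. Owner owes $1,054.80 (running OOP $1,054.80). Plan pays $1,587 − $1,054.80 = $532.20.
Claim 2 — $175: 40% coinsurance on $175 = $70. Owner pays $70; OOP now $1,124.80. Plan pays $175 − $70 = $105.
Claim 3 — $1,844: 40% coinsurance on $1,844 = $737.60. Owner pays $737.60; OOP now $1,862.40. Insurer: $1,844 − $737.60 = $1,106.40.

$1,106.40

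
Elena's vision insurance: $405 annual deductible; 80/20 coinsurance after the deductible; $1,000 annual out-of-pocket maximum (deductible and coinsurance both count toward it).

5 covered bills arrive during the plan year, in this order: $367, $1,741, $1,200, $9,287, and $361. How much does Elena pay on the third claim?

$240

Claim 1 — $367: fully absorbed by the deductible. Cost to member: $367. OOP to date $367.
Claim 2 — $1,741: deductible takes $38, $1,703 remains; 20% of $1,703 = $340.60. Cost to member: $378.60. OOP to date $745.60.
Claim 3 — $1,200: deductible met; 20% of $1,200 = $240. Member pays $240; OOP now $985.60.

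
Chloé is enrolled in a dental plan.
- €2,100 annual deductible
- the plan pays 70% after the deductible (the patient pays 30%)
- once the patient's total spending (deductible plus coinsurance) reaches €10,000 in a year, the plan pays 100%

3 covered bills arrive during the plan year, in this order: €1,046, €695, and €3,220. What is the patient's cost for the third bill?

#1 (€1,046): fully absorbed by the deductible. Patient pays €1,046; OOP now €1,046.
#2 (€695): entire amount goes to the deductible. Cost to patient: €695. OOP to date €1,741.
#3 (€3,220): €359 to deductible, leaving €2,861; 30% of €2,861 = €858.30. Cost to patient: €1,217.30. OOP to date €2,958.30.

€1,217.30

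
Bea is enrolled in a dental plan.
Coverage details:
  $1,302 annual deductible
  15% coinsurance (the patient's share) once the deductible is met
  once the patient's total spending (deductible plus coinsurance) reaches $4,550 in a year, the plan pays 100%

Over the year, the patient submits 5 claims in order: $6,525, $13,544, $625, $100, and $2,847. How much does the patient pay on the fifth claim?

Claim 1 — $6,525: deductible takes $1,302, $5,223 remains; 15% of $5,223 = $783.45. Patient owes $2,085.45 (running OOP $2,085.45).
Claim 2 — $13,544: deductible met; 15% of $13,544 = $2,031.60. Patient pays $2,031.60; OOP now $4,117.05.
Claim 3 — $625: 15% coinsurance on $625 = $93.75. Patient pays $93.75; OOP now $4,210.80.
Claim 4 — $100: 15% coinsurance on $100 = $15. Patient owes $15 (running OOP $4,225.80).
Claim 5 — $2,847: deductible met; 15% of $2,847 = $427.05. That would push OOP to $4,652.85, over the $4,550 cap, so patient pays $4,550 − $4,225.80 = $324.20.

$324.20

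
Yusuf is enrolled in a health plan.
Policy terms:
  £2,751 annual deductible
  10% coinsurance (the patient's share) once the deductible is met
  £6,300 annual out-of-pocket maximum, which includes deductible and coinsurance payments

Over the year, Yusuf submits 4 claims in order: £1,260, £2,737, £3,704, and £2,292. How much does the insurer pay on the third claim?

£3,333.60

#1 (£1,260): entire amount goes to the deductible. Cost to patient: £1,260. OOP to date £1,260. Plan pays £1,260 − £1,260 = £0.
#2 (£2,737): £1,491 finishes the deductible; £1,246 goes to coinsurance; coinsurance £1,246 × 10% = £124.60. Patient owes £1,615.60 (running OOP £2,875.60). Plan pays £2,737 − £1,615.60 = £1,121.40.
#3 (£3,704): 10% coinsurance on £3,704 = £370.40. Patient pays £370.40; OOP now £3,246. Insurer: £3,704 − £370.40 = £3,333.60.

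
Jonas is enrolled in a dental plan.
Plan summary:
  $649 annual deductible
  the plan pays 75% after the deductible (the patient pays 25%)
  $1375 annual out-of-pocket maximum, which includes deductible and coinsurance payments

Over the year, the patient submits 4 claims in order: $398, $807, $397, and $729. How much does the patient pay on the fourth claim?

Claim 1 — $398: all of it applies to the deductible. Patient pays $398; OOP now $398.
Claim 2 — $807: $251 finishes the deductible; $556 goes to coinsurance; coinsurance $556 × 25% = $139. Patient owes $390 (running OOP $788).
Claim 3 — $397: deductible met; 25% of $397 = $99.25. Patient owes $99.25 (running OOP $887.25).
Claim 4 — $729: 25% coinsurance on $729 = $182.25. Patient owes $182.25 (running OOP $1069.50).

$182.25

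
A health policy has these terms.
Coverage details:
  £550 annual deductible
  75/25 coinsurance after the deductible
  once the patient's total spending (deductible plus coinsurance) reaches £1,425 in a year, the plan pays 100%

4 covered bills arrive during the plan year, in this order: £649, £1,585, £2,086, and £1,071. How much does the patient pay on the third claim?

Claim 1 (£649): £550 to deductible, leaving £99; coinsurance £99 × 25% = £24.75. Patient pays £574.75; OOP now £574.75.
Claim 2 (£1,585): 25% coinsurance on £1,585 = £396.25. Cost to patient: £396.25. OOP to date £971.
Claim 3 (£2,086): deductible met; 25% of £2,086 = £521.50. That would push OOP to £1,492.50, over the £1,425 cap, so patient pays £1,425 − £971 = £454.

£454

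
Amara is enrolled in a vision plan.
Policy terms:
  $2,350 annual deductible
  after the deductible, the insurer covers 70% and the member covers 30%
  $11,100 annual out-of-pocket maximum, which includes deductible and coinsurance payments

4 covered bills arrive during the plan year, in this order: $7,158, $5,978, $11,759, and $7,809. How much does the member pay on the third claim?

$3,527.70

Claim 1 ($7,158): $2,350 to deductible, leaving $4,808; 30% of $4,808 = $1,442.40. Cost to member: $3,792.40. OOP to date $3,792.40.
Claim 2 ($5,978): deductible met; 30% of $5,978 = $1,793.40. Member owes $1,793.40 (running OOP $5,585.80).
Claim 3 ($11,759): deductible already satisfied, so member's share is 30% × $11,759 = $3,527.70. Member pays $3,527.70; OOP now $9,113.50.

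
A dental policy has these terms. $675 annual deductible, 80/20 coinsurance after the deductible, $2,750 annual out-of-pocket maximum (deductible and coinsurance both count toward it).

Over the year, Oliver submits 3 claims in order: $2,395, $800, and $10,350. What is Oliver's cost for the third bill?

Claim 1 — $2,395: deductible takes $675, $1,720 remains; patient's 20% is $344. Cost to patient: $1,019. OOP to date $1,019.
Claim 2 — $800: deductible already satisfied, so patient's share is 20% × $800 = $160. Patient pays $160; OOP now $1,179.
Claim 3 — $10,350: deductible met; 20% of $10,350 = $2,070. Adding that to $1,179 gives $3,249, past the $2,750 cap; patient pays only $2,750 − $1,179 = $1,571.

$1,571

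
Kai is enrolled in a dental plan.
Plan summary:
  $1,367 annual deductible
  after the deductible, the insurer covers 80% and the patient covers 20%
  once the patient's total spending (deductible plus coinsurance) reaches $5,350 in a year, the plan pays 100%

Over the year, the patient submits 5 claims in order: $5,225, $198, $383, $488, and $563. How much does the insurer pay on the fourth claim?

$390.40

Claim 1 ($5,225): $1,367 finishes the deductible; $3,858 goes to coinsurance; 20% of $3,858 = $771.60. Patient owes $2,138.60 (running OOP $2,138.60). Plan pays $5,225 − $2,138.60 = $3,086.40.
Claim 2 ($198): deductible already satisfied, so patient's share is 20% × $198 = $39.60. Patient owes $39.60 (running OOP $2,178.20). Plan pays $198 − $39.60 = $158.40.
Claim 3 ($383): 20% coinsurance on $383 = $76.60. Cost to patient: $76.60. OOP to date $2,254.80. Plan pays $383 − $76.60 = $306.40.
Claim 4 ($488): deductible already satisfied, so patient's share is 20% × $488 = $97.60. Patient owes $97.60 (running OOP $2,352.40). Insurer: $488 − $97.60 = $390.40.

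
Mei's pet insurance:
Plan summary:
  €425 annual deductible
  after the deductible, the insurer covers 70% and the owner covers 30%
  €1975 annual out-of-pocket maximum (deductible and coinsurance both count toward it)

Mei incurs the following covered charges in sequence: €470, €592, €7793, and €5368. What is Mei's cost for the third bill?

Claim 1 (€470): €425 finishes the deductible; €45 goes to coinsurance; 30% of €45 = €13.50. Cost to owner: €438.50. OOP to date €438.50.
Claim 2 (€592): deductible met; 30% of €592 = €177.60. Owner pays €177.60; OOP now €616.10.
Claim 3 (€7793): 30% coinsurance on €7793 = €2337.90. Adding that to €616.10 gives €2954, past the €1975 cap; owner pays only €1975 − €616.10 = €1358.90.

€1358.90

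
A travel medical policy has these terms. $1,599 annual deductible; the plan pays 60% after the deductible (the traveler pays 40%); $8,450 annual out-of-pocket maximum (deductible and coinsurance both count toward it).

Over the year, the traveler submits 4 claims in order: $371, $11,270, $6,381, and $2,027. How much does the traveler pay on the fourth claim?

Claim 1 ($371): entire amount goes to the deductible. Traveler owes $371 (running OOP $371).
Claim 2 ($11,270): deductible takes $1,228, $10,042 remains; coinsurance $10,042 × 40% = $4,016.80. Traveler pays $5,244.80; OOP now $5,615.80.
Claim 3 ($6,381): deductible met; 40% of $6,381 = $2,552.40. Traveler owes $2,552.40 (running OOP $8,168.20).
Claim 4 ($2,027): deductible met; 40% of $2,027 = $810.80. Adding that to $8,168.20 gives $8,979, past the $8,450 cap; traveler pays only $8,450 − $8,168.20 = $281.80.

$281.80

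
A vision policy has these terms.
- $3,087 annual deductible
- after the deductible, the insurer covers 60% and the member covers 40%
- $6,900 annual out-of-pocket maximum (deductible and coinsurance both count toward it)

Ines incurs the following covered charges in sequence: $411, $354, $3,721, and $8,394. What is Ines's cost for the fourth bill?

#1 ($411): entire amount goes to the deductible. Member pays $411; OOP now $411.
#2 ($354): all of it applies to the deductible. Member pays $354; OOP now $765.
#3 ($3,721): $2,322 finishes the deductible; $1,399 goes to coinsurance; 40% of $1,399 = $559.60. Member owes $2,881.60 (running OOP $3,646.60).
#4 ($8,394): deductible met; 40% of $8,394 = $3,357.60. OOP would hit $7,004.20 > $6,900, so the cap limits the member to $6,900 − $3,646.60 = $3,253.40.

$3,253.40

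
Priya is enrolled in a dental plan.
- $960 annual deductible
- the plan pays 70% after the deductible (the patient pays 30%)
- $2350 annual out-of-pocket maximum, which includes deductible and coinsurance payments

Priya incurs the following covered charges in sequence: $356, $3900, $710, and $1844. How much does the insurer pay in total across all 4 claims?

Claim 1 ($356): fully absorbed by the deductible. Patient owes $356 (running OOP $356). Plan pays $356 − $356 = $0.
Claim 2 ($3900): $604 to deductible, leaving $3296; patient's 30% is $988.80. Patient owes $1592.80 (running OOP $1948.80). Insurer: $3900 − $1592.80 = $2307.20.
Claim 3 ($710): deductible already satisfied, so patient's share is 30% × $710 = $213. Patient owes $213 (running OOP $2161.80). Insurer: $710 − $213 = $497.
Claim 4 ($1844): 30% coinsurance on $1844 = $553.20. That would push OOP to $2715, over the $2350 cap, so patient pays $2350 − $2161.80 = $188.20. Plan pays $1844 − $188.20 = $1655.80.
Insurer total: $0 + $2307.20 + $497 + $1655.80 = $4460.

$4460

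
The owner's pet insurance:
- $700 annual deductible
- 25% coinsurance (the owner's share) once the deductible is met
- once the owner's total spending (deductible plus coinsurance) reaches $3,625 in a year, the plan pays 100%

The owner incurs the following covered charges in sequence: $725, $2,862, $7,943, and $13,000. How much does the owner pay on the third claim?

#1 ($725): deductible takes $700, $25 remains; owner's 25% is $6.25. Cost to owner: $706.25. OOP to date $706.25.
#2 ($2,862): deductible already satisfied, so owner's share is 25% × $2,862 = $715.50. Owner pays $715.50; OOP now $1,421.75.
#3 ($7,943): deductible already satisfied, so owner's share is 25% × $7,943 = $1,985.75. Owner pays $1,985.75; OOP now $3,407.50.

$1,985.75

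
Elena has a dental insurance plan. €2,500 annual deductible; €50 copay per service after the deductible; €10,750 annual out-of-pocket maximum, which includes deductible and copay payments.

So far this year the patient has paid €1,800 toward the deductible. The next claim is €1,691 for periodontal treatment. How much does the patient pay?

€750

€1,800 of the €2,500 deductible is already met, leaving €700.
The remaining €991 (= €1,691 − €700) moves to the copay.
Copay on this service: €50.
Patient responsibility before any cap: €700 + €50 = €750.
Cumulative spending €1,800 + €750 = €2,550 stays under the €10,750 maximum.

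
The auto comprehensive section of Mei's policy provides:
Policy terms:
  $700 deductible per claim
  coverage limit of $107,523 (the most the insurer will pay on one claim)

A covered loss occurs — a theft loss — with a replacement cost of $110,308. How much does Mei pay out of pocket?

Less the $700 deductible: $110,308 − $700 = $109,608.
Since $109,608 > $107,523, the payout is capped at $107,523.
Policyholder's share is the uncovered remainder: $110,308 − $107,523 = $2,785.

$2,785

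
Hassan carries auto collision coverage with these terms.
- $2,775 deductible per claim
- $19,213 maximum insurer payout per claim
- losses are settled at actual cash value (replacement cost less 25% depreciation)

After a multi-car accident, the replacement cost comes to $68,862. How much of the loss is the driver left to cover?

$49,649

Depreciate 25%: the covered value is $68,862 × 0.75 = $51,646.50.
Less the $2,775 deductible: $51,646.50 − $2,775 = $48,871.50.
The $19,213 per-incident cap binds; insurer pays $19,213.
The driver bears the rest of the original loss: $68,862 − $19,213 = $49,649.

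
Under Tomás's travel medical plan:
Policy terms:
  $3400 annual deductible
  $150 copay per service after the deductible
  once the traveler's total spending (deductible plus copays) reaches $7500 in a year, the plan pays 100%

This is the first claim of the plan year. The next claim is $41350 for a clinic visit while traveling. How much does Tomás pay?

Deductible not yet touched, so the first $3400 of the bill goes to the deductible.
That leaves $41350 − $3400 = $37950 for the copay.
Copay on this service: $150.
So the traveler owes $3400 + $150 = $3550 before any cap.
Total out-of-pocket so far would be $0 + $3550 = $3550, below the $7500 cap — no reduction.

$3550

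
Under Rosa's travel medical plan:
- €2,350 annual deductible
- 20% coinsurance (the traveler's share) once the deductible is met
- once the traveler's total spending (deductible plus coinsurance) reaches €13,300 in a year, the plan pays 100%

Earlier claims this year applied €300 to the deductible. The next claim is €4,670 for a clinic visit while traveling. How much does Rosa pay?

€2,574

Remaining deductible: €2,350 − €300 = €2,050.
After the €2,050 deductible portion, €4,670 − €2,050 = €2,620 is subject to coinsurance.
Traveler's 20% share of €2,620 is €524.
That puts the traveler's cost at €2,050 + €524 = €2,574 before any cap.
Year-to-date out-of-pocket becomes €300 + €2,574 = €2,874, still under the €13,300 maximum, so no cap applies.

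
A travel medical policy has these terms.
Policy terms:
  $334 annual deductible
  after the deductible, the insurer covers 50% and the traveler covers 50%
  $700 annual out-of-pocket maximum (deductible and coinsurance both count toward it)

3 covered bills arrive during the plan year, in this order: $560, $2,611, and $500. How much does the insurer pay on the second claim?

Bill 1, $560: deductible takes $334, $226 remains; coinsurance $226 × 50% = $113. Traveler pays $447; OOP now $447. Plan pays $560 − $447 = $113.
Bill 2, $2,611: deductible met; 50% of $2,611 = $1,305.50. Adding that to $447 gives $1,752.50, past the $700 cap; traveler pays only $700 − $447 = $253. Insurer: $2,611 − $253 = $2,358.

$2,358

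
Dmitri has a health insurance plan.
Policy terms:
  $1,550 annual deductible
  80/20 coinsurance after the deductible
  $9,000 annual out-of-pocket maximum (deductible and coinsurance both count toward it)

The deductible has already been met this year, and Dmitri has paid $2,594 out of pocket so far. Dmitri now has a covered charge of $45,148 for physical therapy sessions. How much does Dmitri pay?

$6,406

The deductible is already satisfied, so the full bill goes to coinsurance.
Patient's 20% share of $45,148 is $9,029.60.
That would bring total out-of-pocket to $11,623.60, past the $9,000 cap. The patient is capped at $9,000 − $2,594 = $6,406 on this claim.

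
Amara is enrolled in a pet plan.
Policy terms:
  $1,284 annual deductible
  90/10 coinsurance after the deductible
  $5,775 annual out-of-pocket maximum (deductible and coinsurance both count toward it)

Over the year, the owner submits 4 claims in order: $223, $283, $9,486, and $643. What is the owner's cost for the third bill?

$1,648.80

Bill 1, $223: fully absorbed by the deductible. Cost to owner: $223. OOP to date $223.
Bill 2, $283: all of it applies to the deductible. Owner owes $283 (running OOP $506).
Bill 3, $9,486: $778 to deductible, leaving $8,708; owner's 10% is $870.80. Owner pays $1,648.80; OOP now $2,154.80.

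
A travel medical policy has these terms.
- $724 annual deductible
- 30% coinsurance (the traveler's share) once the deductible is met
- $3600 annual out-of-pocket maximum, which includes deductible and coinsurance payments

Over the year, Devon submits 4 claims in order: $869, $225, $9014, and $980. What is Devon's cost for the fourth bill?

$60.80

Claim 1 — $869: $724 finishes the deductible; $145 goes to coinsurance; coinsurance $145 × 30% = $43.50. Traveler pays $767.50; OOP now $767.50.
Claim 2 — $225: deductible met; 30% of $225 = $67.50. Traveler owes $67.50 (running OOP $835).
Claim 3 — $9014: deductible met; 30% of $9014 = $2704.20. Cost to traveler: $2704.20. OOP to date $3539.20.
Claim 4 — $980: 30% coinsurance on $980 = $294. That would push OOP to $3833.20, over the $3600 cap, so traveler pays $3600 − $3539.20 = $60.80.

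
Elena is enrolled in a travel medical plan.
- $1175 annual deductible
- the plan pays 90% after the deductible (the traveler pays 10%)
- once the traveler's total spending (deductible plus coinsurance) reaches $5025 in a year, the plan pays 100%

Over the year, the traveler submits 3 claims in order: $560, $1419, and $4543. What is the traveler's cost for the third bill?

Claim 1 — $560: entire amount goes to the deductible. Traveler pays $560; OOP now $560.
Claim 2 — $1419: $615 finishes the deductible; $804 goes to coinsurance; traveler's 10% is $80.40. Cost to traveler: $695.40. OOP to date $1255.40.
Claim 3 — $4543: deductible met; 10% of $4543 = $454.30. Cost to traveler: $454.30. OOP to date $1709.70.

$454.30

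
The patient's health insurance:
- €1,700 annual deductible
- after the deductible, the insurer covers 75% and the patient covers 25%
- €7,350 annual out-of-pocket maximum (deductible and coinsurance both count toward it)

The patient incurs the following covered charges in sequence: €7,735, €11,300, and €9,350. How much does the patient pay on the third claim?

€1,316.25

Claim 1 — €7,735: deductible takes €1,700, €6,035 remains; 25% of €6,035 = €1,508.75. Cost to patient: €3,208.75. OOP to date €3,208.75.
Claim 2 — €11,300: 25% coinsurance on €11,300 = €2,825. Cost to patient: €2,825. OOP to date €6,033.75.
Claim 3 — €9,350: deductible met; 25% of €9,350 = €2,337.50. OOP would hit €8,371.25 > €7,350, so the cap limits the patient to €7,350 − €6,033.75 = €1,316.25.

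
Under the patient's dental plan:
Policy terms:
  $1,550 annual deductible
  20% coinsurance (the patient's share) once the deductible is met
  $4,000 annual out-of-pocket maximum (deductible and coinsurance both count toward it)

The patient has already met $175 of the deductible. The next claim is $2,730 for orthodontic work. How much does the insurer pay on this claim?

$1,084

Deductible still to meet: $1,550 − $175 = $1,375.
The remaining $1,355 (= $2,730 − $1,375) moves to coinsurance.
20% of $1,355 = $271 falls to the patient.
So the patient owes $1,375 + $271 = $1,646 before any cap.
Cumulative spending $175 + $1,646 = $1,821 stays under the $4,000 maximum.
The insurer covers the remainder: $2,730 − $1,646 = $1,084.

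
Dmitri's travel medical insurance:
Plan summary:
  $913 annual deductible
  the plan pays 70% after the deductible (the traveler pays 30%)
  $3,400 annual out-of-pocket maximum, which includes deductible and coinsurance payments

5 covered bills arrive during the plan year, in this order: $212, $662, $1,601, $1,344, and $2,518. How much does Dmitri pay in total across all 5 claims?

$2,540.20

Claim 1 — $212: entire amount goes to the deductible. Cost to traveler: $212. OOP to date $212.
Claim 2 — $662: all of it applies to the deductible. Traveler pays $662; OOP now $874.
Claim 3 — $1,601: $39 finishes the deductible; $1,562 goes to coinsurance; 30% of $1,562 = $468.60. Cost to traveler: $507.60. OOP to date $1,381.60.
Claim 4 — $1,344: 30% coinsurance on $1,344 = $403.20. Traveler pays $403.20; OOP now $1,784.80.
Claim 5 — $2,518: deductible already satisfied, so traveler's share is 30% × $2,518 = $755.40. Traveler owes $755.40 (running OOP $2,540.20).
Summing the traveler's payments: $212 + $662 + $507.60 + $403.20 + $755.40 = $2,540.20.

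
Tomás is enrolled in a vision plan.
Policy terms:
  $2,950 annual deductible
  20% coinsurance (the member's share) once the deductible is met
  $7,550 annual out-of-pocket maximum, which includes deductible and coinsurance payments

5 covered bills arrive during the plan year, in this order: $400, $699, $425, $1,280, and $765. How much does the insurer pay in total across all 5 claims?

Bill 1, $400: all of it applies to the deductible. Cost to member: $400. OOP to date $400. Plan pays $400 − $400 = $0.
Bill 2, $699: entire amount goes to the deductible. Member owes $699 (running OOP $1,099). Insurer: $699 − $699 = $0.
Bill 3, $425: fully absorbed by the deductible. Member pays $425; OOP now $1,524. Plan pays $425 − $425 = $0.
Bill 4, $1,280: fully absorbed by the deductible. Member pays $1,280; OOP now $2,804. Plan pays $1,280 − $1,280 = $0.
Bill 5, $765: $146 to deductible, leaving $619; member's 20% is $123.80. Cost to member: $269.80. OOP to date $3,073.80. Insurer: $765 − $269.80 = $495.20.
Insurer total = bills − member's total = $3,569 − $3,073.80 = $495.20.

$495.20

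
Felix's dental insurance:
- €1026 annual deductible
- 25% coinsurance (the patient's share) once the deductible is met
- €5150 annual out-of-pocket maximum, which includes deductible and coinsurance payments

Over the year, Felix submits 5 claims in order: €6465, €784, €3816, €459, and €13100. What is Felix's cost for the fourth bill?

€114.75

Claim 1 — €6465: deductible takes €1026, €5439 remains; coinsurance €5439 × 25% = €1359.75. Patient owes €2385.75 (running OOP €2385.75).
Claim 2 — €784: 25% coinsurance on €784 = €196. Patient pays €196; OOP now €2581.75.
Claim 3 — €3816: deductible already satisfied, so patient's share is 25% × €3816 = €954. Patient pays €954; OOP now €3535.75.
Claim 4 — €459: 25% coinsurance on €459 = €114.75. Patient owes €114.75 (running OOP €3650.50).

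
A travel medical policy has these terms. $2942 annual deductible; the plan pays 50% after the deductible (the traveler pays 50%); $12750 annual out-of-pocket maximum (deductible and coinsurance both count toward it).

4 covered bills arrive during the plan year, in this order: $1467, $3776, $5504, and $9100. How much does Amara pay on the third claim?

$2752

Claim 1 — $1467: entire amount goes to the deductible. Traveler owes $1467 (running OOP $1467).
Claim 2 — $3776: $1475 finishes the deductible; $2301 goes to coinsurance; coinsurance $2301 × 50% = $1150.50. Traveler pays $2625.50; OOP now $4092.50.
Claim 3 — $5504: 50% coinsurance on $5504 = $2752. Traveler pays $2752; OOP now $6844.50.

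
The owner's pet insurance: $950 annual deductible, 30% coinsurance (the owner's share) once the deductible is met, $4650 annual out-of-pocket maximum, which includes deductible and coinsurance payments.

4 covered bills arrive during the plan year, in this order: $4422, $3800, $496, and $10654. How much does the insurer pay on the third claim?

Bill 1, $4422: $950 to deductible, leaving $3472; 30% of $3472 = $1041.60. Owner owes $1991.60 (running OOP $1991.60). Plan pays $4422 − $1991.60 = $2430.40.
Bill 2, $3800: deductible met; 30% of $3800 = $1140. Cost to owner: $1140. OOP to date $3131.60. Insurer: $3800 − $1140 = $2660.
Bill 3, $496: deductible met; 30% of $496 = $148.80. Cost to owner: $148.80. OOP to date $3280.40. Insurer: $496 − $148.80 = $347.20.

$347.20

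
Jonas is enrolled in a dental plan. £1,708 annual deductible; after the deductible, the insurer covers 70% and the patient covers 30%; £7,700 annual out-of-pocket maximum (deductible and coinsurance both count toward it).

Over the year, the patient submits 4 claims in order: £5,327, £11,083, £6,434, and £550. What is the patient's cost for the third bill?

£1,581.40

Bill 1, £5,327: £1,708 finishes the deductible; £3,619 goes to coinsurance; coinsurance £3,619 × 30% = £1,085.70. Cost to patient: £2,793.70. OOP to date £2,793.70.
Bill 2, £11,083: deductible already satisfied, so patient's share is 30% × £11,083 = £3,324.90. Cost to patient: £3,324.90. OOP to date £6,118.60.
Bill 3, £6,434: deductible met; 30% of £6,434 = £1,930.20. That would push OOP to £8,048.80, over the £7,700 cap, so patient pays £7,700 − £6,118.60 = £1,581.40.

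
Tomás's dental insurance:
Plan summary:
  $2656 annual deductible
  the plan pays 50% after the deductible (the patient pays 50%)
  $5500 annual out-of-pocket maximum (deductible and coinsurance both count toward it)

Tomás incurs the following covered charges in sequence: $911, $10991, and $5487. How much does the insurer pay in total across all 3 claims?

#1 ($911): entire amount goes to the deductible. Cost to patient: $911. OOP to date $911. Insurer: $911 − $911 = $0.
#2 ($10991): $1745 to deductible, leaving $9246; coinsurance $9246 × 50% = $4623. Claim cost before the cap: $1745 + $4623 = $6368. OOP would hit $7279 > $5500, so the cap limits the patient to $5500 − $911 = $4589. Insurer: $10991 − $4589 = $6402.
#3 ($5487): 50% coinsurance on $5487 = $2743.50. OOP would hit $8243.50 > $5500, so the cap limits the patient to $5500 − $5500 = $0. Insurer: $5487 − $0 = $5487.
Insurer total: $0 + $6402 + $5487 = $11889.

$11889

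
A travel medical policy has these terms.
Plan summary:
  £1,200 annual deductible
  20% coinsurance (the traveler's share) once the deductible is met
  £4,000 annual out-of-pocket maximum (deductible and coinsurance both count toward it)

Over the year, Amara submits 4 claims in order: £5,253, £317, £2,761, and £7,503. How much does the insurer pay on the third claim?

£2,208.80

#1 (£5,253): £1,200 to deductible, leaving £4,053; traveler's 20% is £810.60. Cost to traveler: £2,010.60. OOP to date £2,010.60. Plan pays £5,253 − £2,010.60 = £3,242.40.
#2 (£317): deductible already satisfied, so traveler's share is 20% × £317 = £63.40. Traveler owes £63.40 (running OOP £2,074). Plan pays £317 − £63.40 = £253.60.
#3 (£2,761): 20% coinsurance on £2,761 = £552.20. Traveler pays £552.20; OOP now £2,626.20. Insurer: £2,761 − £552.20 = £2,208.80.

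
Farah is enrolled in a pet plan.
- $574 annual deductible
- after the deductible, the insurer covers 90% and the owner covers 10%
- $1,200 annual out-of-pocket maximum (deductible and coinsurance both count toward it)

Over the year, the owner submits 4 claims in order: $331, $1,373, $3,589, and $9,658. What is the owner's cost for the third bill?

#1 ($331): fully absorbed by the deductible. Owner owes $331 (running OOP $331).
#2 ($1,373): $243 to deductible, leaving $1,130; coinsurance $1,130 × 10% = $113. Owner pays $356; OOP now $687.
#3 ($3,589): deductible met; 10% of $3,589 = $358.90. Owner owes $358.90 (running OOP $1,045.90).

$358.90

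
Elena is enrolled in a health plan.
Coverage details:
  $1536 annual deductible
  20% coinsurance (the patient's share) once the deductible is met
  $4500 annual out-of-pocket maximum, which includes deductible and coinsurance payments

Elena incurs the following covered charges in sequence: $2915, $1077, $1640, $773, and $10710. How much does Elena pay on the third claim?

Claim 1 ($2915): $1536 to deductible, leaving $1379; 20% of $1379 = $275.80. Patient pays $1811.80; OOP now $1811.80.
Claim 2 ($1077): deductible already satisfied, so patient's share is 20% × $1077 = $215.40. Patient owes $215.40 (running OOP $2027.20).
Claim 3 ($1640): deductible already satisfied, so patient's share is 20% × $1640 = $328. Cost to patient: $328. OOP to date $2355.20.

$328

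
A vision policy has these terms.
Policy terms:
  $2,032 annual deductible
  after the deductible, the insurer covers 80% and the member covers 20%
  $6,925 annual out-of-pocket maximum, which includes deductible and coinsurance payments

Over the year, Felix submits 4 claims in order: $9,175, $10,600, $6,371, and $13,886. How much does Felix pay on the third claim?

$1,274.20

Claim 1 ($9,175): $2,032 to deductible, leaving $7,143; member's 20% is $1,428.60. Member pays $3,460.60; OOP now $3,460.60.
Claim 2 ($10,600): 20% coinsurance on $10,600 = $2,120. Member owes $2,120 (running OOP $5,580.60).
Claim 3 ($6,371): deductible met; 20% of $6,371 = $1,274.20. Member pays $1,274.20; OOP now $6,854.80.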